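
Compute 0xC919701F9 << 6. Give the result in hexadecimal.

6 bits is not a whole number of base-16 digits; in binary: 110010010001100101110000000111111001 << 6 = 110010010001100101110000000111111001000000.

0x32465C07E40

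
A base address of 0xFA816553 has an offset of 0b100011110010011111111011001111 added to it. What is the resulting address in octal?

0xFA816553 = 0o37240262523 in octal.
0b100011110010011111111011001111 = 0o4362377317 in octal.
Add column by column in base 8, right to left:
  3+7 = 2 carry 1
  2+1+1 = 4
  5+3 = 0 carry 1
  2+7+1 = 2 carry 1
  6+7+1 = 6 carry 1
  2+3+1 = 6
  0+2 = 2
  4+6 = 2 carry 1
  2+3+1 = 6
  7+4 = 3 carry 1
  3+0+1 = 4

0o43622662042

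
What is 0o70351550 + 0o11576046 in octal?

Add column by column in base 8, right to left:
  0+6 = 6
  5+4 = 1 carry 1
  5+0+1 = 6
  1+6 = 7
  5+7 = 4 carry 1
  3+5+1 = 1 carry 1
  0+1+1 = 2
  7+1 = 0 carry 1
  final carry 1

0o102147616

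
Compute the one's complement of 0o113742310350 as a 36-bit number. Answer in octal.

Each oct digit d becomes 7−d:
  1→6, 1→6, 3→4, 7→0, 4→3, 2→5, 3→4, 1→6, 0→7, 3→4, 5→2, 0→7

0o664035467427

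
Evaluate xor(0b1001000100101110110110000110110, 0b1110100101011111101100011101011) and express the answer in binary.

0b0111100001110001011010011011101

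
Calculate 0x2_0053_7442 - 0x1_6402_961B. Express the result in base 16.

0x9C50DE27

Subtract column by column in base 16:
  2-B → 7 (borrow)
  4-1-1 → 2
  4-6 → E (borrow)
  7-9-1 → D (borrow)
  3-2-1 → 0
  5-0 → 5
  0-4 → C (borrow)
  0-6-1 → 9 (borrow)
  2-1-1 → 0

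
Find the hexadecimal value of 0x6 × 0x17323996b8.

0x8b2d598850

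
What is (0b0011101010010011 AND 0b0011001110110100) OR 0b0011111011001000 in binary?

0b11111011011000

0b0011101010010011 AND 0b0011001110110100 = 0b0011001010010000.
Then OR with 0b0011111011001000.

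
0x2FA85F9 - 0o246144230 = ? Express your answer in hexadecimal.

0x61BD61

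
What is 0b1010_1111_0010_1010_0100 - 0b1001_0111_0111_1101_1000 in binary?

0b10111101011001100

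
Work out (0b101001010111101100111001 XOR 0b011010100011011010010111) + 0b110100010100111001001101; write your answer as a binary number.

First 0b101001010111101100111001 XOR 0b011010100011011010010111 = 0b110011110100110110101110.
Add column by column in base 2, right to left:
  0+1 = 1
  1+0 = 1
  1+1 = 0 carry 1
  1+1+1 = 1 carry 1
  0+0+1 = 1
  1+0 = 1
  0+1 = 1
  1+0 = 1
  1+0 = 1
  0+1 = 1
  1+1 = 0 carry 1
  1+1+1 = 1 carry 1
  0+0+1 = 1
  0+0 = 0
  1+1 = 0 carry 1
  0+0+1 = 1
  1+1 = 0 carry 1
  1+0+1 = 0 carry 1
  1+0+1 = 0 carry 1
  1+0+1 = 0 carry 1
  0+1+1 = 0 carry 1
  0+0+1 = 1
  1+1 = 0 carry 1
  1+1+1 = 1 carry 1
  final carry 1

0b1101000001001101111111011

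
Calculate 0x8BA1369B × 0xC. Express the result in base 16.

0x68B8E8F44

Multiply each base-16 digit by 12, carrying:
  B×12 = 132 → write 4 carry 8
  9×12+8 = 116 → write 4 carry 7
  6×12+7 = 79 → write F carry 4
  3×12+4 = 40 → write 8 carry 2
  1×12+2 = 14 → write E
  A×12 = 120 → write 8 carry 7
  B×12+7 = 139 → write B carry 8
  8×12+8 = 104 → write 8 carry 6
  remaining carry: 6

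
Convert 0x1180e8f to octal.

0o106007217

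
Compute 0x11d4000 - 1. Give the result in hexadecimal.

The trailing 3 digits are 0, so subtracting 1 borrows through: they become F and the next digit up decrements.

0x11d3fff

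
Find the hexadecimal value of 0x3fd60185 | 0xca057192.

0xffd77197

OR each hex digit independently (no carries):
  3|c=f, f|a=f, d|0=d, 6|5=7, 0|7=7, 1|1=1, 8|9=9, 5|2=7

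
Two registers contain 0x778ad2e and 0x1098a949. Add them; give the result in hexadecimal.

Add column by column in base 16, right to left:
  e+9 = 7 carry 1
  2+4+1 = 7
  d+9 = 6 carry 1
  a+a+1 = 5 carry 1
  8+8+1 = 1 carry 1
  7+9+1 = 1 carry 1
  7+0+1 = 8
  0+1 = 1

0x18115677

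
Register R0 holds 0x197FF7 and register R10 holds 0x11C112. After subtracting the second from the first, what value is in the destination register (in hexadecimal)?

Subtract column by column in base 16:
  7-2 → 5
  F-1 → E
  F-1 → E
  7-C → B (borrow)
  9-1-1 → 7
  1-1 → 0

0x7BEE5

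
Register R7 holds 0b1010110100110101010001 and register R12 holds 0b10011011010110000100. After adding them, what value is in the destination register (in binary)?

0b1101010000001011010101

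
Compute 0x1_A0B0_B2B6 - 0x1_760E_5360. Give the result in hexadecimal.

0x2AA25F56

Subtract column by column in base 16:
  6-0 → 6
  B-6 → 5
  2-3 → F (borrow)
  B-5-1 → 5
  0-E → 2 (borrow)
  B-0-1 → A
  0-6 → A (borrow)
  A-7-1 → 2
  1-1 → 0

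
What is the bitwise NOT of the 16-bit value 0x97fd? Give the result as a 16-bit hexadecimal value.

0x6802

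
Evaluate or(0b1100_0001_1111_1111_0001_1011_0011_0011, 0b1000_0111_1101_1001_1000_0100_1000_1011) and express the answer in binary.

OR bit by bit (1 where either bit is 1):
  11000001111111110001101100110011
| 10000111110110011000010010001011
= 11000111111111111001111110111011

0b11000111111111111001111110111011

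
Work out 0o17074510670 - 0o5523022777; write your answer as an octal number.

0o11351465671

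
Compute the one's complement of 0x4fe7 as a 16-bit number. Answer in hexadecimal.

0xb018

Each hex digit d becomes f−d:
  4→b, f→0, e→1, 7→8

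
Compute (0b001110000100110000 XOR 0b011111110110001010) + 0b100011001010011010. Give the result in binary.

0b110100111101010100

First 0b001110000100110000 XOR 0b011111110110001010 = 0b010001110010111010.
Add column by column in base 2, right to left:
  0+0 = 0
  1+1 = 0 carry 1
  0+0+1 = 1
  1+1 = 0 carry 1
  1+1+1 = 1 carry 1
  1+0+1 = 0 carry 1
  0+0+1 = 1
  1+1 = 0 carry 1
  0+0+1 = 1
  0+1 = 1
  1+0 = 1
  1+0 = 1
  1+1 = 0 carry 1
  0+1+1 = 0 carry 1
  0+0+1 = 1
  0+0 = 0
  1+0 = 1
  0+1 = 1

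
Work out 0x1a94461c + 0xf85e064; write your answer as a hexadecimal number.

Add column by column in base 16, right to left:
  c+4 = 0 carry 1
  1+6+1 = 8
  6+0 = 6
  4+e = 2 carry 1
  4+5+1 = a
  9+8 = 1 carry 1
  a+f+1 = a carry 1
  1+0+1 = 2

0x2a1a2680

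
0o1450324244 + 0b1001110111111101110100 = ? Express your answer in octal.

0b1001110111111101110100 = 0o11677564 in octal.
Add column by column in base 8, right to left:
  4+4 = 0 carry 1
  4+6+1 = 3 carry 1
  2+5+1 = 0 carry 1
  4+7+1 = 4 carry 1
  2+7+1 = 2 carry 1
  3+6+1 = 2 carry 1
  0+1+1 = 2
  5+1 = 6
  4+0 = 4
  1+0 = 1

0o1462224030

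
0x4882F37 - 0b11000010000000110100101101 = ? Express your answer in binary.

0x4882F37 = 0b100100010000010111100110111 in binary.
Subtract column by column in base 2:
  1-1 → 0
  1-0 → 1
  1-1 → 0
  0-1 → 1 (borrow)
  1-0-1 → 0
  1-1 → 0
  0-0 → 0
  0-0 → 0
  1-1 → 0
  1-0 → 1
  1-1 → 0
  1-1 → 0
  0-0 → 0
  1-0 → 1
  0-0 → 0
  0-0 → 0
  0-0 → 0
  0-0 → 0
  0-0 → 0
  1-1 → 0
  0-0 → 0
  0-0 → 0
  0-0 → 0
  1-0 → 1
  0-1 → 1 (borrow)
  0-1-1 → 0 (borrow)
  1-0-1 → 0

0b1100000000010001000001010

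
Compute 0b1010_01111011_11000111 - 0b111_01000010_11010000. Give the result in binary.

Subtract column by column in base 2:
  1-0 → 1
  1-0 → 1
  1-0 → 1
  0-0 → 0
  0-1 → 1 (borrow)
  0-0-1 → 1 (borrow)
  1-1-1 → 1 (borrow)
  1-1-1 → 1 (borrow)
  1-0-1 → 0
  1-1 → 0
  0-0 → 0
  1-0 → 1
  1-0 → 1
  1-0 → 1
  1-1 → 0
  0-0 → 0
  0-1 → 1 (borrow)
  1-1-1 → 1 (borrow)
  0-1-1 → 0 (borrow)
  1-0-1 → 0

0b110011100011110111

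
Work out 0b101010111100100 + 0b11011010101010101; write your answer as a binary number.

0b100000101100111001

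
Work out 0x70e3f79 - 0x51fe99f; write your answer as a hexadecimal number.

Subtract column by column in base 16:
  9-f → a (borrow)
  7-9-1 → d (borrow)
  f-9-1 → 5
  3-e → 5 (borrow)
  e-f-1 → e (borrow)
  0-1-1 → e (borrow)
  7-5-1 → 1

0x1ee55da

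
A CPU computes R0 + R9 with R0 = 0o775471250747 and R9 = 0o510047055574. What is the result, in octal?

0o1505540326543

Add column by column in base 8, right to left:
  7+4 = 3 carry 1
  4+7+1 = 4 carry 1
  7+5+1 = 5 carry 1
  0+5+1 = 6
  5+5 = 2 carry 1
  2+0+1 = 3
  1+7 = 0 carry 1
  7+4+1 = 4 carry 1
  4+0+1 = 5
  5+0 = 5
  7+1 = 0 carry 1
  7+5+1 = 5 carry 1
  final carry 1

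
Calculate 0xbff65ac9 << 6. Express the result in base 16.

0x2ffd96b240

6 bits is not a whole number of base-16 digits; in binary: 10111111111101100101101011001001 << 6 = 10111111111101100101101011001001000000.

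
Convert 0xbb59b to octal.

0o2732633

Expand each hex digit to 4 bits: b=1011 b=1011 5=0101 9=1001 b=1011.
Group the bits in threes: 010 111 011 010 110 011 011 → 2732633.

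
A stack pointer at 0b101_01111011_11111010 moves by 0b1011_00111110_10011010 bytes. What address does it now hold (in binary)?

0b100001011101010010100

Add column by column in base 2, right to left:
  0+0 = 0
  1+1 = 0 carry 1
  0+0+1 = 1
  1+1 = 0 carry 1
  1+1+1 = 1 carry 1
  1+0+1 = 0 carry 1
  1+0+1 = 0 carry 1
  1+1+1 = 1 carry 1
  1+0+1 = 0 carry 1
  1+1+1 = 1 carry 1
  0+1+1 = 0 carry 1
  1+1+1 = 1 carry 1
  1+1+1 = 1 carry 1
  1+1+1 = 1 carry 1
  1+0+1 = 0 carry 1
  0+0+1 = 1
  1+1 = 0 carry 1
  0+1+1 = 0 carry 1
  1+0+1 = 0 carry 1
  0+1+1 = 0 carry 1
  final carry 1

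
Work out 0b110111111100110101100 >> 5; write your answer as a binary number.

Right shift by 5: drop the 5 least-significant bits.

0b1101111111001101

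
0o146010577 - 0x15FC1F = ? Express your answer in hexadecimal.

0x1821560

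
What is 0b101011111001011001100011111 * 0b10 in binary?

Multiply each base-2 digit by 2, carrying:
  1×2 = 2 → write 0 carry 1
  1×2+1 = 3 → write 1 carry 1
  1×2+1 = 3 → write 1 carry 1
  1×2+1 = 3 → write 1 carry 1
  1×2+1 = 3 → write 1 carry 1
  0×2+1 = 1 → write 1
  0×2 = 0 → write 0
  0×2 = 0 → write 0
  1×2 = 2 → write 0 carry 1
  1×2+1 = 3 → write 1 carry 1
  0×2+1 = 1 → write 1
  0×2 = 0 → write 0
  1×2 = 2 → write 0 carry 1
  1×2+1 = 3 → write 1 carry 1
  0×2+1 = 1 → write 1
  1×2 = 2 → write 0 carry 1
  0×2+1 = 1 → write 1
  0×2 = 0 → write 0
  1×2 = 2 → write 0 carry 1
  1×2+1 = 3 → write 1 carry 1
  1×2+1 = 3 → write 1 carry 1
  1×2+1 = 3 → write 1 carry 1
  1×2+1 = 3 → write 1 carry 1
  0×2+1 = 1 → write 1
  1×2 = 2 → write 0 carry 1
  0×2+1 = 1 → write 1
  1×2 = 2 → write 0 carry 1
  remaining carry: 1

0b1010111110010110011000111110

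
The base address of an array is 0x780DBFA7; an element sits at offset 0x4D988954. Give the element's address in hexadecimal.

Add column by column in base 16, right to left:
  7+4 = B
  A+5 = F
  F+9 = 8 carry 1
  B+8+1 = 4 carry 1
  D+8+1 = 6 carry 1
  0+9+1 = A
  8+D = 5 carry 1
  7+4+1 = C

0xC5A648FB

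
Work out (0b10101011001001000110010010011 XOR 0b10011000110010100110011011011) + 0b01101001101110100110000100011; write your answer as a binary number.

First 0b10101011001001000110010010011 XOR 0b10011000110010100110011011011 = 0b00110011111011100000001001000.
Add column by column in base 2, right to left:
  0+1 = 1
  0+1 = 1
  0+0 = 0
  1+0 = 1
  0+0 = 0
  0+1 = 1
  1+0 = 1
  0+0 = 0
  0+0 = 0
  0+0 = 0
  0+1 = 1
  0+1 = 1
  0+0 = 0
  0+0 = 0
  1+1 = 0 carry 1
  1+0+1 = 0 carry 1
  1+1+1 = 1 carry 1
  0+1+1 = 0 carry 1
  1+1+1 = 1 carry 1
  1+0+1 = 0 carry 1
  1+1+1 = 1 carry 1
  1+1+1 = 1 carry 1
  1+0+1 = 0 carry 1
  0+0+1 = 1
  0+1 = 1
  1+0 = 1
  1+1 = 0 carry 1
  0+1+1 = 0 carry 1
  final carry 1

0b10011101101010000110001101011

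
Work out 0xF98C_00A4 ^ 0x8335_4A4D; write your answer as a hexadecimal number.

0x7AB94AE9

XOR each hex digit independently (no carries):
  F^8=7, 9^3=A, 8^3=B, C^5=9, 0^4=4, 0^A=A, A^4=E, 4^D=9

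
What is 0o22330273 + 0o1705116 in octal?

Add column by column in base 8, right to left:
  3+6 = 1 carry 1
  7+1+1 = 1 carry 1
  2+1+1 = 4
  0+5 = 5
  3+0 = 3
  3+7 = 2 carry 1
  2+1+1 = 4
  2+0 = 2

0o24235411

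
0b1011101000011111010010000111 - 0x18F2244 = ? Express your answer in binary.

0b1010000100101101001001000011

0x18F2244 = 0b1100011110010001001000100 in binary.
Subtract column by column in base 2:
  1-0 → 1
  1-0 → 1
  1-1 → 0
  0-0 → 0
  0-0 → 0
  0-0 → 0
  0-1 → 1 (borrow)
  1-0-1 → 0
  0-0 → 0
  0-1 → 1 (borrow)
  1-0-1 → 0
  0-0 → 0
  1-0 → 1
  1-1 → 0
  1-0 → 1
  1-0 → 1
  1-1 → 0
  0-1 → 1 (borrow)
  0-1-1 → 0 (borrow)
  0-1-1 → 0 (borrow)
  0-0-1 → 1 (borrow)
  1-0-1 → 0
  0-0 → 0
  1-1 → 0
  1-1 → 0
  1-0 → 1
  0-0 → 0
  1-0 → 1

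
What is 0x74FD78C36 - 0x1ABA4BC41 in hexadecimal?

Subtract column by column in base 16:
  6-1 → 5
  3-4 → F (borrow)
  C-C-1 → F (borrow)
  8-B-1 → C (borrow)
  7-4-1 → 2
  D-A → 3
  F-B → 4
  4-A → A (borrow)
  7-1-1 → 5

0x5A432CFF5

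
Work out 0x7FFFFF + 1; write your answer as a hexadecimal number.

0x800000

The trailing 5 digits are F (max in base 16), so adding 1 cascades: they roll to 0 and the next digit up increments.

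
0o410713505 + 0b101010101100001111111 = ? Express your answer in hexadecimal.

0x438EFC4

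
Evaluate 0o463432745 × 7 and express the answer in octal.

Multiply each base-8 digit by 7, carrying:
  5×7 = 35 → write 3 carry 4
  4×7+4 = 32 → write 0 carry 4
  7×7+4 = 53 → write 5 carry 6
  2×7+6 = 20 → write 4 carry 2
  3×7+2 = 23 → write 7 carry 2
  4×7+2 = 30 → write 6 carry 3
  3×7+3 = 24 → write 0 carry 3
  6×7+3 = 45 → write 5 carry 5
  4×7+5 = 33 → write 1 carry 4
  remaining carry: 4

0o4150674503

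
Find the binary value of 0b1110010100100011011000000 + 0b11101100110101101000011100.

Add column by column in base 2, right to left:
  0+0 = 0
  0+0 = 0
  0+1 = 1
  0+1 = 1
  0+1 = 1
  0+0 = 0
  1+0 = 1
  1+0 = 1
  0+0 = 0
  1+1 = 0 carry 1
  1+0+1 = 0 carry 1
  0+1+1 = 0 carry 1
  0+1+1 = 0 carry 1
  0+0+1 = 1
  1+1 = 0 carry 1
  0+0+1 = 1
  0+1 = 1
  1+1 = 0 carry 1
  0+0+1 = 1
  1+0 = 1
  0+1 = 1
  0+1 = 1
  1+0 = 1
  1+1 = 0 carry 1
  1+1+1 = 1 carry 1
  0+1+1 = 0 carry 1
  final carry 1

0b101011111011010000011011100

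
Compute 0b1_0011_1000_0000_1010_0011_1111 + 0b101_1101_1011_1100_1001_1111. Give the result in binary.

0b1100101011100011011011110

Add column by column in base 2, right to left:
  1+1 = 0 carry 1
  1+1+1 = 1 carry 1
  1+1+1 = 1 carry 1
  1+1+1 = 1 carry 1
  1+1+1 = 1 carry 1
  1+0+1 = 0 carry 1
  0+0+1 = 1
  0+1 = 1
  0+0 = 0
  1+0 = 1
  0+1 = 1
  1+1 = 0 carry 1
  0+1+1 = 0 carry 1
  0+1+1 = 0 carry 1
  0+0+1 = 1
  0+1 = 1
  0+1 = 1
  0+0 = 0
  0+1 = 1
  1+1 = 0 carry 1
  1+1+1 = 1 carry 1
  1+0+1 = 0 carry 1
  0+1+1 = 0 carry 1
  0+0+1 = 1
  1+0 = 1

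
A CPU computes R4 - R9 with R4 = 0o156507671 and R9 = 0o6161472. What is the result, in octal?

Subtract column by column in base 8:
  1-2 → 7 (borrow)
  7-7-1 → 7 (borrow)
  6-4-1 → 1
  7-1 → 6
  0-6 → 2 (borrow)
  5-1-1 → 3
  6-6 → 0
  5-0 → 5
  1-0 → 1

0o150326177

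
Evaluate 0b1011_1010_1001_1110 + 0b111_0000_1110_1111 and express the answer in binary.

0b10010101110001101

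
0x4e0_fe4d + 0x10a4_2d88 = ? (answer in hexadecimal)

0x15852bd5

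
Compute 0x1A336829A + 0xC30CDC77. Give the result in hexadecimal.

0x266435F11

Add column by column in base 16, right to left:
  A+7 = 1 carry 1
  9+7+1 = 1 carry 1
  2+C+1 = F
  8+D = 5 carry 1
  6+C+1 = 3 carry 1
  3+0+1 = 4
  3+3 = 6
  A+C = 6 carry 1
  1+0+1 = 2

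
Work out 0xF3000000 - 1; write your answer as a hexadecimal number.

The trailing 6 digits are 0, so subtracting 1 borrows through: they become F and the next digit up decrements.

0xF2FFFFFF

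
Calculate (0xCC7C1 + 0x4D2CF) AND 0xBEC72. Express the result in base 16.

0x18810

Add column by column in base 16, right to left:
  1+F = 0 carry 1
  C+C+1 = 9 carry 1
  7+2+1 = A
  C+D = 9 carry 1
  C+4+1 = 1 carry 1
  final carry 1
Sum = 0x119A90; now AND with 0xBEC72:
  1&0=0, 1&B=1, 9&E=8, A&C=8, 9&7=1, 0&2=0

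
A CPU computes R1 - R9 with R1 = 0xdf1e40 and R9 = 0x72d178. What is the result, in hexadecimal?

Subtract column by column in base 16:
  0-8 → 8 (borrow)
  4-7-1 → c (borrow)
  e-1-1 → c
  1-d → 4 (borrow)
  f-2-1 → c
  d-7 → 6

0x6c4cc8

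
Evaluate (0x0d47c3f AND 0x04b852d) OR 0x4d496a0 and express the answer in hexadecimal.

0x4d496ad

0x0d47c3f AND 0x04b852d = 0x040042d.
Then OR with 0x4d496a0.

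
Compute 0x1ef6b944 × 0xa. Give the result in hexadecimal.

0x135a33ca8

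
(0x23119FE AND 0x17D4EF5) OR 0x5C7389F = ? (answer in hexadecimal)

0x23119FE AND 0x17D4EF5 = 0x03108F4.
Then OR with 0x5C7389F.

0x5F738FF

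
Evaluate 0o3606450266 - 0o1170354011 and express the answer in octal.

0o2416074255

Subtract column by column in base 8:
  6-1 → 5
  6-1 → 5
  2-0 → 2
  0-4 → 4 (borrow)
  5-5-1 → 7 (borrow)
  4-3-1 → 0
  6-0 → 6
  0-7 → 1 (borrow)
  6-1-1 → 4
  3-1 → 2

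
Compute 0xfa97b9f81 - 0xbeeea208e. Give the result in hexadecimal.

0x3ba917ef3

Subtract column by column in base 16:
  1-e → 3 (borrow)
  8-8-1 → f (borrow)
  f-0-1 → e
  9-2 → 7
  b-a → 1
  7-e → 9 (borrow)
  9-e-1 → a (borrow)
  a-e-1 → b (borrow)
  f-b-1 → 3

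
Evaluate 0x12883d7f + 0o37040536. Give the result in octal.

0x12883d7f = 0o2242036577 in octal.
Add column by column in base 8, right to left:
  7+6 = 5 carry 1
  7+3+1 = 3 carry 1
  5+5+1 = 3 carry 1
  6+0+1 = 7
  3+4 = 7
  0+0 = 0
  2+7 = 1 carry 1
  4+3+1 = 0 carry 1
  2+0+1 = 3
  2+0 = 2

0o2301077335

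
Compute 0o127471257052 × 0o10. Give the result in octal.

Multiply each base-8 digit by 8, carrying:
  2×8 = 16 → write 0 carry 2
  5×8+2 = 42 → write 2 carry 5
  0×8+5 = 5 → write 5
  7×8 = 56 → write 0 carry 7
  5×8+7 = 47 → write 7 carry 5
  2×8+5 = 21 → write 5 carry 2
  1×8+2 = 10 → write 2 carry 1
  7×8+1 = 57 → write 1 carry 7
  4×8+7 = 39 → write 7 carry 4
  7×8+4 = 60 → write 4 carry 7
  2×8+7 = 23 → write 7 carry 2
  1×8+2 = 10 → write 2 carry 1
  remaining carry: 1

0o1274712570520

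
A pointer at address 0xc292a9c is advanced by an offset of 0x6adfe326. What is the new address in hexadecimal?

Add column by column in base 16, right to left:
  c+6 = 2 carry 1
  9+2+1 = c
  a+3 = d
  2+e = 0 carry 1
  9+f+1 = 9 carry 1
  2+d+1 = 0 carry 1
  c+a+1 = 7 carry 1
  0+6+1 = 7

0x77090dc2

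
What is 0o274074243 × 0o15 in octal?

0o4615420107

Multiply each base-8 digit by 13, carrying:
  3×13 = 39 → write 7 carry 4
  4×13+4 = 56 → write 0 carry 7
  2×13+7 = 33 → write 1 carry 4
  4×13+4 = 56 → write 0 carry 7
  7×13+7 = 98 → write 2 carry 12
  0×13+12 = 12 → write 4 carry 1
  4×13+1 = 53 → write 5 carry 6
  7×13+6 = 97 → write 1 carry 12
  2×13+12 = 38 → write 6 carry 4
  remaining carry: 4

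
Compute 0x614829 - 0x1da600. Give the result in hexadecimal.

0x43a229

Subtract column by column in base 16:
  9-0 → 9
  2-0 → 2
  8-6 → 2
  4-a → a (borrow)
  1-d-1 → 3 (borrow)
  6-1-1 → 4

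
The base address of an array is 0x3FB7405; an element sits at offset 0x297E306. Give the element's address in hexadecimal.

0x693570B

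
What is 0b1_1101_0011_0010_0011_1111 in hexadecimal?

0x1D323F

Group the bits into nibbles: 0001 1101 0011 0010 0011 1111 → 1D323F.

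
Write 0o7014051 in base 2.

0b111000001100000101001

Each octal digit is 3 bits: 7=111 0=000 1=001 4=100 0=000 5=101 1=001.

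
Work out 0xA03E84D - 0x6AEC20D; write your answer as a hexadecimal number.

0x3552640

Subtract column by column in base 16:
  D-D → 0
  4-0 → 4
  8-2 → 6
  E-C → 2
  3-E → 5 (borrow)
  0-A-1 → 5 (borrow)
  A-6-1 → 3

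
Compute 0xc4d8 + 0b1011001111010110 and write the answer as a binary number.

0xc4d8 = 0b1100010011011000 in binary.
Add column by column in base 2, right to left:
  0+0 = 0
  0+1 = 1
  0+1 = 1
  1+0 = 1
  1+1 = 0 carry 1
  0+0+1 = 1
  1+1 = 0 carry 1
  1+1+1 = 1 carry 1
  0+1+1 = 0 carry 1
  0+1+1 = 0 carry 1
  1+0+1 = 0 carry 1
  0+0+1 = 1
  0+1 = 1
  0+1 = 1
  1+0 = 1
  1+1 = 0 carry 1
  final carry 1

0b10111100010101110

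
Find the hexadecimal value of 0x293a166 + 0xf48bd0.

0x3882d36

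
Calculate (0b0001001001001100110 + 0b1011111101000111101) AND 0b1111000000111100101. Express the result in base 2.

Add column by column in base 2, right to left:
  0+1 = 1
  1+0 = 1
  1+1 = 0 carry 1
  0+1+1 = 0 carry 1
  0+1+1 = 0 carry 1
  1+1+1 = 1 carry 1
  1+0+1 = 0 carry 1
  0+0+1 = 1
  0+0 = 0
  1+1 = 0 carry 1
  0+0+1 = 1
  0+1 = 1
  1+1 = 0 carry 1
  0+1+1 = 0 carry 1
  0+1+1 = 0 carry 1
  1+1+1 = 1 carry 1
  0+1+1 = 0 carry 1
  0+0+1 = 1
  0+1 = 1
Sum = 0b1101000110010100011; now AND with 0b1111000000111100101:
  1101000110010100011
& 1111000000111100101
= 1101000000010100001

0b1101000000010100001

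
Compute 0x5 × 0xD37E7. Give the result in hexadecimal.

0x421783

Multiply each base-16 digit by 5, carrying:
  7×5 = 35 → write 3 carry 2
  E×5+2 = 72 → write 8 carry 4
  7×5+4 = 39 → write 7 carry 2
  3×5+2 = 17 → write 1 carry 1
  D×5+1 = 66 → write 2 carry 4
  remaining carry: 4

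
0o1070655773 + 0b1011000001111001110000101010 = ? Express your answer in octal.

0o2372574045

0b1011000001111001110000101010 = 0o1301716052 in octal.
Add column by column in base 8, right to left:
  3+2 = 5
  7+5 = 4 carry 1
  7+0+1 = 0 carry 1
  5+6+1 = 4 carry 1
  5+1+1 = 7
  6+7 = 5 carry 1
  0+1+1 = 2
  7+0 = 7
  0+3 = 3
  1+1 = 2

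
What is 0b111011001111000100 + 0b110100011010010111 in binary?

Add column by column in base 2, right to left:
  0+1 = 1
  0+1 = 1
  1+1 = 0 carry 1
  0+0+1 = 1
  0+1 = 1
  0+0 = 0
  1+0 = 1
  1+1 = 0 carry 1
  1+0+1 = 0 carry 1
  1+1+1 = 1 carry 1
  0+1+1 = 0 carry 1
  0+0+1 = 1
  1+0 = 1
  1+0 = 1
  0+1 = 1
  1+0 = 1
  1+1 = 0 carry 1
  1+1+1 = 1 carry 1
  final carry 1

0b1101111101001011011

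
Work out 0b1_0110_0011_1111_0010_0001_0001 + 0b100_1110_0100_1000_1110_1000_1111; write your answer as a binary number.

0b110010010001000000010100000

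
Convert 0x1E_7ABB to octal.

Expand each hex digit to 4 bits: 1=0001 E=1110 7=0111 A=1010 B=1011 B=1011.
Group the bits in threes: 111 100 111 101 010 111 011 → 7475273.

0o7475273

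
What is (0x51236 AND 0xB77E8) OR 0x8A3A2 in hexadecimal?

0x9B3A2

0x51236 AND 0xB77E8 = 0x11220.
Then OR with 0x8A3A2.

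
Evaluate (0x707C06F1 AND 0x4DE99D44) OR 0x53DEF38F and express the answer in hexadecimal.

0x53FEF7CF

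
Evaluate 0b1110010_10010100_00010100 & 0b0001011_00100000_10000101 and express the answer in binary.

0b00000100000000000000100

AND bit by bit (1 only where both bits are 1):
  11100101001010000010100
& 00010110010000010000101
= 00000100000000000000100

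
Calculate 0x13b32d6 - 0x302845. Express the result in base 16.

0x10b0a91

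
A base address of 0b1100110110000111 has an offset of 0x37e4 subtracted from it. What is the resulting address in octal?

0o112643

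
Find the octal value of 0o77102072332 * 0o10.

Multiply each base-8 digit by 8, carrying:
  2×8 = 16 → write 0 carry 2
  3×8+2 = 26 → write 2 carry 3
  3×8+3 = 27 → write 3 carry 3
  2×8+3 = 19 → write 3 carry 2
  7×8+2 = 58 → write 2 carry 7
  0×8+7 = 7 → write 7
  2×8 = 16 → write 0 carry 2
  0×8+2 = 2 → write 2
  1×8 = 8 → write 0 carry 1
  7×8+1 = 57 → write 1 carry 7
  7×8+7 = 63 → write 7 carry 7
  remaining carry: 7

0o771020723320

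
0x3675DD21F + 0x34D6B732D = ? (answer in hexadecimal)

0x6B4C9454C

Add column by column in base 16, right to left:
  F+D = C carry 1
  1+2+1 = 4
  2+3 = 5
  D+7 = 4 carry 1
  D+B+1 = 9 carry 1
  5+6+1 = C
  7+D = 4 carry 1
  6+4+1 = B
  3+3 = 6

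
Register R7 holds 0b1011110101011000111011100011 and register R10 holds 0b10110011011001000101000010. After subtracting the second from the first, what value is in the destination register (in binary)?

0b1001000001111111110110100001

Subtract column by column in base 2:
  1-0 → 1
  1-1 → 0
  0-0 → 0
  0-0 → 0
  0-0 → 0
  1-0 → 1
  1-1 → 0
  1-0 → 1
  0-1 → 1 (borrow)
  1-0-1 → 0
  1-0 → 1
  1-0 → 1
  0-1 → 1 (borrow)
  0-0-1 → 1 (borrow)
  0-0-1 → 1 (borrow)
  1-1-1 → 1 (borrow)
  1-1-1 → 1 (borrow)
  0-0-1 → 1 (borrow)
  1-1-1 → 1 (borrow)
  0-1-1 → 0 (borrow)
  1-0-1 → 0
  0-0 → 0
  1-1 → 0
  1-1 → 0
  1-0 → 1
  1-1 → 0
  0-0 → 0
  1-0 → 1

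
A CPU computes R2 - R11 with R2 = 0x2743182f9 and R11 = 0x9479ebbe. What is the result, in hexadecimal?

0x1dfb7973b

Subtract column by column in base 16:
  9-e → b (borrow)
  f-b-1 → 3
  2-b → 7 (borrow)
  8-e-1 → 9 (borrow)
  1-9-1 → 7 (borrow)
  3-7-1 → b (borrow)
  4-4-1 → f (borrow)
  7-9-1 → d (borrow)
  2-0-1 → 1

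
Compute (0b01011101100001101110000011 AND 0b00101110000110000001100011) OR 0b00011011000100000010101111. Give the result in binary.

0b11111000100000010101111

0b01011101100001101110000011 AND 0b00101110000110000001100011 = 0b00001100000000000000000011.
Then OR with 0b00011011000100000010101111.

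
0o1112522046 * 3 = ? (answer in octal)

0o3337766162

Multiply each base-8 digit by 3, carrying:
  6×3 = 18 → write 2 carry 2
  4×3+2 = 14 → write 6 carry 1
  0×3+1 = 1 → write 1
  2×3 = 6 → write 6
  2×3 = 6 → write 6
  5×3 = 15 → write 7 carry 1
  2×3+1 = 7 → write 7
  1×3 = 3 → write 3
  1×3 = 3 → write 3
  1×3 = 3 → write 3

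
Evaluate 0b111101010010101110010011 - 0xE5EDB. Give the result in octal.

0o71546270

0b111101010010101110010011 = 0o75225623 in octal.
0xE5EDB = 0o3457333 in octal.
Subtract column by column in base 8:
  3-3 → 0
  2-3 → 7 (borrow)
  6-3-1 → 2
  5-7 → 6 (borrow)
  2-5-1 → 4 (borrow)
  2-4-1 → 5 (borrow)
  5-3-1 → 1
  7-0 → 7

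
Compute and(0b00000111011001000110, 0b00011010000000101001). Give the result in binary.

0b00000010000000000000

AND bit by bit (1 only where both bits are 1):
  00000111011001000110
& 00011010000000101001
= 00000010000000000000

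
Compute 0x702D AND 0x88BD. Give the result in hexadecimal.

0x002D

AND each hex digit independently (no carries):
  7&8=0, 0&8=0, 2&B=2, D&D=D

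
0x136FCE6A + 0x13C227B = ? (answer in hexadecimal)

Add column by column in base 16, right to left:
  A+B = 5 carry 1
  6+7+1 = E
  E+2 = 0 carry 1
  C+2+1 = F
  F+C = B carry 1
  6+3+1 = A
  3+1 = 4
  1+0 = 1

0x14ABF0E5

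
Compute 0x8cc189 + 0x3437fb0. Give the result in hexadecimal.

0x3d04139

Add column by column in base 16, right to left:
  9+0 = 9
  8+b = 3 carry 1
  1+f+1 = 1 carry 1
  c+7+1 = 4 carry 1
  c+3+1 = 0 carry 1
  8+4+1 = d
  0+3 = 3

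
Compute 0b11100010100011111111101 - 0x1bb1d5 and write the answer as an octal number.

0b11100010100011111111101 = 0o34243775 in octal.
0x1bb1d5 = 0o6730725 in octal.
Subtract column by column in base 8:
  5-5 → 0
  7-2 → 5
  7-7 → 0
  3-0 → 3
  4-3 → 1
  2-7 → 3 (borrow)
  4-6-1 → 5 (borrow)
  3-0-1 → 2

0o25313050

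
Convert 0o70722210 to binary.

Each octal digit is 3 bits: 7=111 0=000 7=111 2=010 2=010 2=010 1=001 0=000.

0b111000111010010010001000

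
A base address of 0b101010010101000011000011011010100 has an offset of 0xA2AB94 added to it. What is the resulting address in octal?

0o52321031150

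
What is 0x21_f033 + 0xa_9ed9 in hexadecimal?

0x2c8f0c

Add column by column in base 16, right to left:
  3+9 = c
  3+d = 0 carry 1
  0+e+1 = f
  f+9 = 8 carry 1
  1+a+1 = c
  2+0 = 2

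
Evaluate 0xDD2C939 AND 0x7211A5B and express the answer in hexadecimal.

AND each hex digit independently (no carries):
  D&7=5, D&2=0, 2&1=0, C&1=0, 9&A=8, 3&5=1, 9&B=9

0x5000819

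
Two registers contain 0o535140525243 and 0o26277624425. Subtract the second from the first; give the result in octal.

0o506640700616

Subtract column by column in base 8:
  3-5 → 6 (borrow)
  4-2-1 → 1
  2-4 → 6 (borrow)
  5-4-1 → 0
  2-2 → 0
  5-6 → 7 (borrow)
  0-7-1 → 0 (borrow)
  4-7-1 → 4 (borrow)
  1-2-1 → 6 (borrow)
  5-6-1 → 6 (borrow)
  3-2-1 → 0
  5-0 → 5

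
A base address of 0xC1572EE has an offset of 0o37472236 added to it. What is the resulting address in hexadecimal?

0xC93E78C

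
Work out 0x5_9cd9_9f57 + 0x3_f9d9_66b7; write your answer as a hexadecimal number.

Add column by column in base 16, right to left:
  7+7 = e
  5+b = 0 carry 1
  f+6+1 = 6 carry 1
  9+6+1 = 0 carry 1
  9+9+1 = 3 carry 1
  d+d+1 = b carry 1
  c+9+1 = 6 carry 1
  9+f+1 = 9 carry 1
  5+3+1 = 9

0x996b3060e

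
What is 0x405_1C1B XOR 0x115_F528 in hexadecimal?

0x510E933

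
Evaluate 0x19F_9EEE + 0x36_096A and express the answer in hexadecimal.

Add column by column in base 16, right to left:
  E+A = 8 carry 1
  E+6+1 = 5 carry 1
  E+9+1 = 8 carry 1
  9+0+1 = A
  F+6 = 5 carry 1
  9+3+1 = D
  1+0 = 1

0x1D5A858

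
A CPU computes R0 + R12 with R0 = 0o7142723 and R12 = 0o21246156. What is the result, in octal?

Add column by column in base 8, right to left:
  3+6 = 1 carry 1
  2+5+1 = 0 carry 1
  7+1+1 = 1 carry 1
  2+6+1 = 1 carry 1
  4+4+1 = 1 carry 1
  1+2+1 = 4
  7+1 = 0 carry 1
  0+2+1 = 3

0o30411101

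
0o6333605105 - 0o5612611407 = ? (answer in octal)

0o520773476

Subtract column by column in base 8:
  5-7 → 6 (borrow)
  0-0-1 → 7 (borrow)
  1-4-1 → 4 (borrow)
  5-1-1 → 3
  0-1 → 7 (borrow)
  6-6-1 → 7 (borrow)
  3-2-1 → 0
  3-1 → 2
  3-6 → 5 (borrow)
  6-5-1 → 0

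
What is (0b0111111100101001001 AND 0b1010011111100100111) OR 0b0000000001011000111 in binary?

0b0111111100101001001 AND 0b1010011111100100111 = 0b0010011100100000001.
Then OR with 0b0000000001011000111.

0b10011101111000111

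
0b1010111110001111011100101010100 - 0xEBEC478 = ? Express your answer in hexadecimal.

0b1010111110001111011100101010100 = 0x57C7B954 in hexadecimal.
Subtract column by column in base 16:
  4-8 → C (borrow)
  5-7-1 → D (borrow)
  9-4-1 → 4
  B-C → F (borrow)
  7-E-1 → 8 (borrow)
  C-B-1 → 0
  7-E → 9 (borrow)
  5-0-1 → 4

0x4908F4DC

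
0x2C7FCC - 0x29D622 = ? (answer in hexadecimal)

0x2A9AA

Subtract column by column in base 16:
  C-2 → A
  C-2 → A
  F-6 → 9
  7-D → A (borrow)
  C-9-1 → 2
  2-2 → 0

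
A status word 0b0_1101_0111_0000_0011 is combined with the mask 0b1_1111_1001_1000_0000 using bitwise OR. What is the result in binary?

0b11111111110000011

OR bit by bit (1 where either bit is 1):
  01101011100000011
| 11111100110000000
= 11111111110000011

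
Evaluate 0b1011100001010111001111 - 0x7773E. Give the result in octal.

0o11517221

0b1011100001010111001111 = 0o13412717 in octal.
0x7773E = 0o1673476 in octal.
Subtract column by column in base 8:
  7-6 → 1
  1-7 → 2 (borrow)
  7-4-1 → 2
  2-3 → 7 (borrow)
  1-7-1 → 1 (borrow)
  4-6-1 → 5 (borrow)
  3-1-1 → 1
  1-0 → 1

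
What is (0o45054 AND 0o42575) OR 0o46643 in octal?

0o45054 AND 0o42575 = 0o40054.
Then OR with 0o46643.

0o46657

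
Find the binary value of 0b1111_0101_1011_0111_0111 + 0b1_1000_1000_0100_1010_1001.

0b1001111110000000100000

Add column by column in base 2, right to left:
  1+1 = 0 carry 1
  1+0+1 = 0 carry 1
  1+0+1 = 0 carry 1
  0+1+1 = 0 carry 1
  1+0+1 = 0 carry 1
  1+1+1 = 1 carry 1
  1+0+1 = 0 carry 1
  0+1+1 = 0 carry 1
  1+0+1 = 0 carry 1
  1+0+1 = 0 carry 1
  0+1+1 = 0 carry 1
  1+0+1 = 0 carry 1
  1+0+1 = 0 carry 1
  0+0+1 = 1
  1+0 = 1
  0+1 = 1
  1+0 = 1
  1+0 = 1
  1+0 = 1
  1+1 = 0 carry 1
  0+1+1 = 0 carry 1
  final carry 1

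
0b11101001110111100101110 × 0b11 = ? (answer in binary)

0b1010111101100110110001010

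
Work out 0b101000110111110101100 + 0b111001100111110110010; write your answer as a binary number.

0b1100010011111101011110

Add column by column in base 2, right to left:
  0+0 = 0
  0+1 = 1
  1+0 = 1
  1+0 = 1
  0+1 = 1
  1+1 = 0 carry 1
  0+0+1 = 1
  1+1 = 0 carry 1
  1+1+1 = 1 carry 1
  1+1+1 = 1 carry 1
  1+1+1 = 1 carry 1
  1+1+1 = 1 carry 1
  0+0+1 = 1
  1+0 = 1
  1+1 = 0 carry 1
  0+1+1 = 0 carry 1
  0+0+1 = 1
  0+0 = 0
  1+1 = 0 carry 1
  0+1+1 = 0 carry 1
  1+1+1 = 1 carry 1
  final carry 1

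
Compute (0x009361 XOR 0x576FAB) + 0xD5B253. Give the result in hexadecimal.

0x12DAF1D

First 0x009361 XOR 0x576FAB = 0x57FCCA.
Add column by column in base 16, right to left:
  A+3 = D
  C+5 = 1 carry 1
  C+2+1 = F
  F+B = A carry 1
  7+5+1 = D
  5+D = 2 carry 1
  final carry 1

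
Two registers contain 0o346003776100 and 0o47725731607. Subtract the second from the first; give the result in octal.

0o276056044271

Subtract column by column in base 8:
  0-7 → 1 (borrow)
  0-0-1 → 7 (borrow)
  1-6-1 → 2 (borrow)
  6-1-1 → 4
  7-3 → 4
  7-7 → 0
  3-5 → 6 (borrow)
  0-2-1 → 5 (borrow)
  0-7-1 → 0 (borrow)
  6-7-1 → 6 (borrow)
  4-4-1 → 7 (borrow)
  3-0-1 → 2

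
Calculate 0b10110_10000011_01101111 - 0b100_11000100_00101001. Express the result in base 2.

0b100011011111101000110

Subtract column by column in base 2:
  1-1 → 0
  1-0 → 1
  1-0 → 1
  1-1 → 0
  0-0 → 0
  1-1 → 0
  1-0 → 1
  0-0 → 0
  1-0 → 1
  1-0 → 1
  0-1 → 1 (borrow)
  0-0-1 → 1 (borrow)
  0-0-1 → 1 (borrow)
  0-0-1 → 1 (borrow)
  0-1-1 → 0 (borrow)
  1-1-1 → 1 (borrow)
  0-0-1 → 1 (borrow)
  1-0-1 → 0
  1-1 → 0
  0-0 → 0
  1-0 → 1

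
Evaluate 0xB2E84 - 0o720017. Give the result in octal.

0o1707165

0xB2E84 = 0o2627204 in octal.
Subtract column by column in base 8:
  4-7 → 5 (borrow)
  0-1-1 → 6 (borrow)
  2-0-1 → 1
  7-0 → 7
  2-2 → 0
  6-7 → 7 (borrow)
  2-0-1 → 1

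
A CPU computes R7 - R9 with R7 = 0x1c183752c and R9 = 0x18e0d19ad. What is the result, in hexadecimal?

Subtract column by column in base 16:
  c-d → f (borrow)
  2-a-1 → 7 (borrow)
  5-9-1 → b (borrow)
  7-1-1 → 5
  3-d → 6 (borrow)
  8-0-1 → 7
  1-e → 3 (borrow)
  c-8-1 → 3
  1-1 → 0

0x33765b7f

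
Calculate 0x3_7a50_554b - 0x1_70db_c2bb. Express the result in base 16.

0x209749290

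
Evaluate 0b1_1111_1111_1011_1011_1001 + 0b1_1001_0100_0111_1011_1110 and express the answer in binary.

0b1110010100001101110111

Add column by column in base 2, right to left:
  1+0 = 1
  0+1 = 1
  0+1 = 1
  1+1 = 0 carry 1
  1+1+1 = 1 carry 1
  1+1+1 = 1 carry 1
  0+0+1 = 1
  1+1 = 0 carry 1
  1+1+1 = 1 carry 1
  1+1+1 = 1 carry 1
  0+1+1 = 0 carry 1
  1+0+1 = 0 carry 1
  1+0+1 = 0 carry 1
  1+0+1 = 0 carry 1
  1+1+1 = 1 carry 1
  1+0+1 = 0 carry 1
  1+1+1 = 1 carry 1
  1+0+1 = 0 carry 1
  1+0+1 = 0 carry 1
  1+1+1 = 1 carry 1
  1+1+1 = 1 carry 1
  final carry 1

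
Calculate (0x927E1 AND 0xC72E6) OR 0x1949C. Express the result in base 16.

0x9B6FC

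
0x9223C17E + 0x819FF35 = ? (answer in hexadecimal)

0x9A3DC0B3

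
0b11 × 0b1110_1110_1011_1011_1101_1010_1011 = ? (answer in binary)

Multiply each base-2 digit by 3, carrying:
  1×3 = 3 → write 1 carry 1
  1×3+1 = 4 → write 0 carry 2
  0×3+2 = 2 → write 0 carry 1
  1×3+1 = 4 → write 0 carry 2
  0×3+2 = 2 → write 0 carry 1
  1×3+1 = 4 → write 0 carry 2
  0×3+2 = 2 → write 0 carry 1
  1×3+1 = 4 → write 0 carry 2
  1×3+2 = 5 → write 1 carry 2
  0×3+2 = 2 → write 0 carry 1
  1×3+1 = 4 → write 0 carry 2
  1×3+2 = 5 → write 1 carry 2
  1×3+2 = 5 → write 1 carry 2
  1×3+2 = 5 → write 1 carry 2
  0×3+2 = 2 → write 0 carry 1
  1×3+1 = 4 → write 0 carry 2
  1×3+2 = 5 → write 1 carry 2
  1×3+2 = 5 → write 1 carry 2
  0×3+2 = 2 → write 0 carry 1
  1×3+1 = 4 → write 0 carry 2
  0×3+2 = 2 → write 0 carry 1
  1×3+1 = 4 → write 0 carry 2
  1×3+2 = 5 → write 1 carry 2
  1×3+2 = 5 → write 1 carry 2
  0×3+2 = 2 → write 0 carry 1
  1×3+1 = 4 → write 0 carry 2
  1×3+2 = 5 → write 1 carry 2
  1×3+2 = 5 → write 1 carry 2
  remaining carry: 10

0b101100110000110011100100000001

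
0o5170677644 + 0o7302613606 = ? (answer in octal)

0o14473513452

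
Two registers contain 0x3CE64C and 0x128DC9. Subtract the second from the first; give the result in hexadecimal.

Subtract column by column in base 16:
  C-9 → 3
  4-C → 8 (borrow)
  6-D-1 → 8 (borrow)
  E-8-1 → 5
  C-2 → A
  3-1 → 2

0x2A5883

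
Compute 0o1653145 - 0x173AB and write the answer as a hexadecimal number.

0o1653145 = 0x75665 in hexadecimal.
Subtract column by column in base 16:
  5-B → A (borrow)
  6-A-1 → B (borrow)
  6-3-1 → 2
  5-7 → E (borrow)
  7-1-1 → 5

0x5E2BA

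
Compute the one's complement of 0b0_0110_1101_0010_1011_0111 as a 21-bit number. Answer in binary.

0b110010010110101001000

Invert each bit: 001101101001010110111 → 110010010110101001000.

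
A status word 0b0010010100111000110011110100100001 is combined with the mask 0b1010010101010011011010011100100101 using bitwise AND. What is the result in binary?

AND bit by bit (1 only where both bits are 1):
  0010010100111000110011110100100001
& 1010010101010011011010011100100101
= 0010010100010000010010010100100001

0b0010010100010000010010010100100001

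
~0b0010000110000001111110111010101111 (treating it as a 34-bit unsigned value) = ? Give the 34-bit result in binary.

0b1101111001111110000001000101010000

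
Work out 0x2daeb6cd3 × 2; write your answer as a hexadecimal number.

0x5b5d6d9a6

Multiply each base-16 digit by 2, carrying:
  3×2 = 6 → write 6
  d×2 = 26 → write a carry 1
  c×2+1 = 25 → write 9 carry 1
  6×2+1 = 13 → write d
  b×2 = 22 → write 6 carry 1
  e×2+1 = 29 → write d carry 1
  a×2+1 = 21 → write 5 carry 1
  d×2+1 = 27 → write b carry 1
  2×2+1 = 5 → write 5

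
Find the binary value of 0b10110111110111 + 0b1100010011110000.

0b1111001011100111

Add column by column in base 2, right to left:
  1+0 = 1
  1+0 = 1
  1+0 = 1
  0+0 = 0
  1+1 = 0 carry 1
  1+1+1 = 1 carry 1
  1+1+1 = 1 carry 1
  1+1+1 = 1 carry 1
  1+0+1 = 0 carry 1
  0+0+1 = 1
  1+1 = 0 carry 1
  1+0+1 = 0 carry 1
  0+0+1 = 1
  1+0 = 1
  0+1 = 1
  0+1 = 1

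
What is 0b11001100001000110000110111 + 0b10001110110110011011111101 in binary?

0b101011010111111001100110100

Add column by column in base 2, right to left:
  1+1 = 0 carry 1
  1+0+1 = 0 carry 1
  1+1+1 = 1 carry 1
  0+1+1 = 0 carry 1
  1+1+1 = 1 carry 1
  1+1+1 = 1 carry 1
  0+1+1 = 0 carry 1
  0+1+1 = 0 carry 1
  0+0+1 = 1
  0+1 = 1
  1+1 = 0 carry 1
  1+0+1 = 0 carry 1
  0+0+1 = 1
  0+1 = 1
  0+1 = 1
  1+0 = 1
  0+1 = 1
  0+1 = 1
  0+0 = 0
  0+1 = 1
  1+1 = 0 carry 1
  1+1+1 = 1 carry 1
  0+0+1 = 1
  0+0 = 0
  1+0 = 1
  1+1 = 0 carry 1
  final carry 1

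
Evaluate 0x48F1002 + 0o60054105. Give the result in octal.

0x48F1002 = 0o443610002 in octal.
Add column by column in base 8, right to left:
  2+5 = 7
  0+0 = 0
  0+1 = 1
  0+4 = 4
  1+5 = 6
  6+0 = 6
  3+0 = 3
  4+6 = 2 carry 1
  4+0+1 = 5

0o523664107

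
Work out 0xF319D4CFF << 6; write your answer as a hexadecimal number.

0x3CC67533FC0

6 bits is not a whole number of base-16 digits; in binary: 111100110001100111010100110011111111 << 6 = 111100110001100111010100110011111111000000.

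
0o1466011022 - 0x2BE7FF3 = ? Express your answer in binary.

0o1466011022 = 0b1100110110000001001000010010 in binary.
0x2BE7FF3 = 0b10101111100111111111110011 in binary.
Subtract column by column in base 2:
  0-1 → 1 (borrow)
  1-1-1 → 1 (borrow)
  0-0-1 → 1 (borrow)
  0-0-1 → 1 (borrow)
  1-1-1 → 1 (borrow)
  0-1-1 → 0 (borrow)
  0-1-1 → 0 (borrow)
  0-1-1 → 0 (borrow)
  0-1-1 → 0 (borrow)
  1-1-1 → 1 (borrow)
  0-1-1 → 0 (borrow)
  0-1-1 → 0 (borrow)
  1-1-1 → 1 (borrow)
  0-1-1 → 0 (borrow)
  0-1-1 → 0 (borrow)
  0-0-1 → 1 (borrow)
  0-0-1 → 1 (borrow)
  0-1-1 → 0 (borrow)
  0-1-1 → 0 (borrow)
  1-1-1 → 1 (borrow)
  1-1-1 → 1 (borrow)
  0-1-1 → 0 (borrow)
  1-0-1 → 0
  1-1 → 0
  0-0 → 0
  0-1 → 1 (borrow)
  1-0-1 → 0
  1-0 → 1

0b1010000110011001001000011111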